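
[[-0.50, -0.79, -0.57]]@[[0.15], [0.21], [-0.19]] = [[-0.13]]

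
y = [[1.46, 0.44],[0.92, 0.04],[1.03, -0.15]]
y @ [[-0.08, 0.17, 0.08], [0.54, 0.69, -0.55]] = [[0.12, 0.55, -0.13], [-0.05, 0.18, 0.05], [-0.16, 0.07, 0.16]]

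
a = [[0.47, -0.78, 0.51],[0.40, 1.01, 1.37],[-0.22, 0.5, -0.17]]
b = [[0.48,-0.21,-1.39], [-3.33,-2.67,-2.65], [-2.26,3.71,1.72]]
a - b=[[-0.01, -0.57, 1.90], [3.73, 3.68, 4.02], [2.04, -3.21, -1.89]]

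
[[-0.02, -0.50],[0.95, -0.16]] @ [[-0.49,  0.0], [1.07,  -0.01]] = [[-0.53, 0.0], [-0.64, 0.00]]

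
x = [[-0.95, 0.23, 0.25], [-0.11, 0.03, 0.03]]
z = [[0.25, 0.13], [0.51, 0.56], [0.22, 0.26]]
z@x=[[-0.25, 0.06, 0.07], [-0.55, 0.13, 0.14], [-0.24, 0.06, 0.06]]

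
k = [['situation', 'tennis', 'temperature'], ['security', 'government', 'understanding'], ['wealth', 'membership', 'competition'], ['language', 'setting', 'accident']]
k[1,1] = 'government'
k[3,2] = 'accident'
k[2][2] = 'competition'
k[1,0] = 'security'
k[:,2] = ['temperature', 'understanding', 'competition', 'accident']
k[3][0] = 'language'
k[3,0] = 'language'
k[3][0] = 'language'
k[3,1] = 'setting'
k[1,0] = 'security'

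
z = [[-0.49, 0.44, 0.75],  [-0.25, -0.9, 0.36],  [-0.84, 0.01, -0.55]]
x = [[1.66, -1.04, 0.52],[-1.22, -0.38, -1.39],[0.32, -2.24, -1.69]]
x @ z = [[-0.99, 1.67, 0.58], [1.86, -0.21, -0.29], [1.82, 2.14, 0.36]]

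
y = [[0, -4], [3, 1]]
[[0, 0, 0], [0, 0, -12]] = y @ [[0, 0, -4], [0, 0, 0]]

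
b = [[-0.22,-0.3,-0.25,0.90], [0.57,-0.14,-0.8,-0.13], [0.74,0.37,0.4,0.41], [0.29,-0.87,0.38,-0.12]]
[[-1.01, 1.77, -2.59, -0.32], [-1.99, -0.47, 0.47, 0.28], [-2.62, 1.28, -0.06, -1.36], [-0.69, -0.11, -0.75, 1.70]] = b@[[-3.04, 0.26, 0.56, -0.27], [0.24, 0.09, 1.34, -1.91], [0.54, 0.4, -0.05, -0.04], [-1.64, 2.17, -2.31, -1.07]]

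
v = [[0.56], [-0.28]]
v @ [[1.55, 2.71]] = [[0.87,1.52],[-0.43,-0.76]]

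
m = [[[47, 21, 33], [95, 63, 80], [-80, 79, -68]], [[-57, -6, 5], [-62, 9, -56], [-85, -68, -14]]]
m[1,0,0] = -57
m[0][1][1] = 63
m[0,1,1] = 63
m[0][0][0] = 47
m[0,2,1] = 79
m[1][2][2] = -14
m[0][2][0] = -80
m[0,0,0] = 47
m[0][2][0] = -80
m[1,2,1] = -68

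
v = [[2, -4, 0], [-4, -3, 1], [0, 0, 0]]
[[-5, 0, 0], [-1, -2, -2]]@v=[[-10, 20, 0], [6, 10, -2]]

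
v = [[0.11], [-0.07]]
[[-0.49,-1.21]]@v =[[0.03]]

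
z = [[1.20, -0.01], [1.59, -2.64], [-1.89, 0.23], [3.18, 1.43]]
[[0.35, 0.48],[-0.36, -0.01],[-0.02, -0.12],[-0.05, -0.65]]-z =[[-0.85, 0.49], [-1.95, 2.63], [1.87, -0.35], [-3.23, -2.08]]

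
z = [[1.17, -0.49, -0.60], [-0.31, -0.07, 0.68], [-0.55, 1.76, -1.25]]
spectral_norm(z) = 2.29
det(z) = -0.57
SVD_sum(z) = [[0.14, -0.35, 0.23],[0.1, -0.25, 0.16],[-0.7, 1.76, -1.16]] + [[0.99, -0.18, -0.87], [-0.50, 0.09, 0.44], [0.13, -0.02, -0.11]] + [[0.04,  0.04,  0.04],[0.09,  0.09,  0.08],[0.02,  0.02,  0.02]]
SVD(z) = [[-0.19, 0.89, 0.42], [-0.14, -0.45, 0.88], [0.97, 0.12, 0.21]] @ diag([2.286212276701528, 1.4966846661300104, 0.16783454957344202]) @ [[-0.31,0.79,-0.52], [0.74,-0.13,-0.65], [0.59,0.59,0.55]]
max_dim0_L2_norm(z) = 1.83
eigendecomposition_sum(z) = [[1.14, -0.79, -0.43], [-0.40, 0.28, 0.15], [-0.47, 0.33, 0.18]] + [[0.05,0.11,0.03], [0.05,0.11,0.03], [0.04,0.09,0.03]] + [[-0.02, 0.19, -0.20],[0.04, -0.46, 0.5],[-0.12, 1.34, -1.45]]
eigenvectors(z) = [[0.88,-0.61,0.13], [-0.31,-0.61,-0.32], [-0.36,-0.51,0.94]]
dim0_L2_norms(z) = [1.33, 1.83, 1.54]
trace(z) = -0.15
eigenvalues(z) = [1.59, 0.19, -1.93]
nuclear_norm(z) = 3.95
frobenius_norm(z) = 2.74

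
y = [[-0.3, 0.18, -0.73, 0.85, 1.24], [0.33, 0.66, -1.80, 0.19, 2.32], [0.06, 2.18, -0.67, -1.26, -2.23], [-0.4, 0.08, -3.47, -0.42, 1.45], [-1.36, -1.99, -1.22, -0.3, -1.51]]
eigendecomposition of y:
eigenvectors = [[-0.29+0.13j,(-0.29-0.13j),(-0.19+0j),0.71+0.00j,(-0.72+0j)], [-0.50+0.15j,-0.50-0.15j,(0.03+0j),-0.32+0.00j,(0.14+0j)], [0.25+0.30j,(0.25-0.3j),(0.66+0j),(-0.15+0j),(0.29+0j)], [-0.57+0.00j,(-0.57-0j),(0.56+0j),-0.60+0.00j,-0.52+0.00j], [(0.04-0.39j),0.04+0.39j,(0.45+0j),(0.04+0j),(0.33+0j)]]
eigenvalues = [(0.91+2.91j), (0.91-2.91j), (-3.2+0j), (-0.88+0j), (0.01+0j)]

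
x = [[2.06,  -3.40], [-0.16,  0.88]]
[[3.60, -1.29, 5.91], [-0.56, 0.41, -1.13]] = x @ [[0.99,0.20,1.07], [-0.46,0.5,-1.09]]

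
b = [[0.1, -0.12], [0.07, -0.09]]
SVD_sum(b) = [[0.1, -0.12],[0.07, -0.09]] + [[0.0, 0.0], [-0.00, -0.0]]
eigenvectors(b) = [[0.86, 0.71],[0.50, 0.71]]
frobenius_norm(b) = 0.19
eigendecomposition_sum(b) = [[0.07, -0.07], [0.04, -0.04]] + [[0.03, -0.05], [0.03, -0.05]]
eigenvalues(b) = [0.03, -0.02]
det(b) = -0.00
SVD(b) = [[-0.81, -0.59], [-0.59, 0.81]] @ diag([0.19336590147414473, 0.0031029255697402644]) @ [[-0.63, 0.78], [-0.78, -0.63]]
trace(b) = 0.01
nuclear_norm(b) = 0.20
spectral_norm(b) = 0.19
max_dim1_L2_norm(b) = 0.16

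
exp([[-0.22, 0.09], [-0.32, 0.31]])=[[0.79, 0.09], [-0.34, 1.35]]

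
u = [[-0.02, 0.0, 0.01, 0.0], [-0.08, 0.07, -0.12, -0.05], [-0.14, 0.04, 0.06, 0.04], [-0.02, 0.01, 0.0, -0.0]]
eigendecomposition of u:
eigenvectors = [[(0.03+0.04j),(0.03-0.04j),(-0.4+0j),(-0.27+0j)], [-0.85+0.00j,-0.85-0.00j,(-0.85+0j),(-0.71+0j)], [(-0.05+0.51j),(-0.05-0.51j),-0.33+0.00j,-0.45+0.00j], [-0.06+0.07j,(-0.06-0.07j),0.04+0.00j,(0.47+0j)]]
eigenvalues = [(0.06+0.08j), (0.06-0.08j), (-0.01+0j), (-0+0j)]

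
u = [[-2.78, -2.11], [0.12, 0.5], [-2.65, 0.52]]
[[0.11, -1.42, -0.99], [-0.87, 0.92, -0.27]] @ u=[[2.15,-1.46], [3.24,2.16]]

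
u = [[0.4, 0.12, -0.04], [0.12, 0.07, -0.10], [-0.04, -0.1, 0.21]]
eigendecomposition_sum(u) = [[0.37,0.14,-0.12], [0.14,0.06,-0.05], [-0.12,-0.05,0.04]] + [[0.03,-0.02,0.08], [-0.02,0.02,-0.05], [0.08,-0.05,0.17]] + [[-0.00, 0.0, 0.00], [0.00, -0.00, -0.0], [0.0, -0.0, -0.0]]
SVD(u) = [[-0.89, 0.39, -0.23],[-0.35, -0.27, 0.9],[0.28, 0.88, 0.38]] @ diag([0.45939714114598534, 0.223485916083999, 0.0028830572299843576]) @ [[-0.89, -0.35, 0.28], [0.39, -0.27, 0.88], [0.23, -0.90, -0.38]]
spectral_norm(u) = 0.46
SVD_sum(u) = [[0.37, 0.14, -0.12], [0.14, 0.06, -0.05], [-0.12, -0.05, 0.04]] + [[0.03,-0.02,0.08], [-0.02,0.02,-0.05], [0.08,-0.05,0.17]] + [[-0.00, 0.0, 0.00], [0.0, -0.00, -0.0], [0.0, -0.00, -0.0]]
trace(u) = 0.68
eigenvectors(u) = [[-0.89,-0.39,-0.23], [-0.35,0.27,0.9], [0.28,-0.88,0.38]]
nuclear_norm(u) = 0.69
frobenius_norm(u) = 0.51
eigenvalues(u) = [0.46, 0.22, -0.0]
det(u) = -0.00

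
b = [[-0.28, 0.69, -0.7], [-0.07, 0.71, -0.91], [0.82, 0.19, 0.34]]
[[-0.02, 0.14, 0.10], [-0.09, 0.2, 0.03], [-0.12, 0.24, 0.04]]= b@[[-0.20, 0.24, -0.12],[0.02, 0.28, 0.33],[0.13, -0.02, 0.23]]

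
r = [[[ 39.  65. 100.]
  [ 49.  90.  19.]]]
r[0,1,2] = 19.0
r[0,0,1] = 65.0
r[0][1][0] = 49.0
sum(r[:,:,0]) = 88.0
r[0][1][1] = 90.0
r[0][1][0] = 49.0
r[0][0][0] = 39.0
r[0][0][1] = 65.0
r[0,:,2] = [100.0, 19.0]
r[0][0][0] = 39.0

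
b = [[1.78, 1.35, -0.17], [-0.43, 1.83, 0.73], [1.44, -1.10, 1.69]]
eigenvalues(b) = [(1.44+1.39j), (1.44-1.39j), (2.41+0j)]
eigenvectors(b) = [[(0.3-0.39j), (0.3+0.39j), -0.63+0.00j], [(0.23+0.41j), 0.23-0.41j, (-0.38+0j)], [(-0.73+0j), (-0.73-0j), -0.68+0.00j]]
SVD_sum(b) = [[-0.01,0.01,-0.01], [-0.66,0.82,-0.53], [1.31,-1.62,1.05]] + [[1.39, 1.47, 0.52], [0.79, 0.83, 0.3], [0.41, 0.43, 0.15]] + [[0.39,-0.13,-0.69], [-0.55,0.18,0.97], [-0.28,0.09,0.49]]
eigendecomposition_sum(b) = [[0.38+0.44j, 0.19-0.78j, -0.46+0.03j], [-0.53+0.17j, 0.62+0.45j, 0.14-0.41j], [0.17-0.83j, (-1.07+0.49j), 0.45+0.50j]] + [[(0.38-0.44j), 0.19+0.78j, -0.46-0.03j], [(-0.53-0.17j), (0.62-0.45j), (0.14+0.41j)], [(0.17+0.83j), (-1.07-0.49j), 0.45-0.50j]] + [[1.03-0.00j, 0.98-0.00j, (0.74-0j)], [(0.62-0j), (0.59-0j), (0.45-0j)], [1.10-0.00j, 1.05-0.00j, (0.8-0j)]]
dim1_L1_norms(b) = [3.3, 2.99, 4.23]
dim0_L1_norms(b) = [3.65, 4.28, 2.59]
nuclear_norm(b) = 6.59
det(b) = 9.70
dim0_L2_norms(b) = [2.33, 2.53, 1.85]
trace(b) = 5.30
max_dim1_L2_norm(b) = 2.48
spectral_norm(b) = 2.62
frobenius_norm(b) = 3.90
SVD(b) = [[-0.01, 0.84, -0.54], [-0.45, 0.48, 0.75], [0.89, 0.25, 0.38]] @ diag([2.6160947388376776, 2.4786050767750565, 1.4962503770461473]) @ [[0.56, -0.69, 0.45], [0.67, 0.7, 0.25], [-0.49, 0.16, 0.86]]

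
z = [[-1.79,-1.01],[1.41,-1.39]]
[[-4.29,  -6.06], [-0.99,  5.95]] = z @ [[1.27, 3.69], [2.0, -0.54]]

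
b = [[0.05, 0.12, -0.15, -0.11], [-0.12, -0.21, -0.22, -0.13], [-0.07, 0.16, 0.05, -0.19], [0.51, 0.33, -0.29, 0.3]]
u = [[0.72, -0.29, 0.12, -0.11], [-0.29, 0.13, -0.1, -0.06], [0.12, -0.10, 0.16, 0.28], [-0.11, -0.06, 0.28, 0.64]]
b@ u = [[-0.00, 0.02, -0.06, -0.13], [-0.04, 0.04, -0.06, -0.12], [-0.07, 0.05, -0.07, -0.11], [0.20, -0.09, 0.07, 0.03]]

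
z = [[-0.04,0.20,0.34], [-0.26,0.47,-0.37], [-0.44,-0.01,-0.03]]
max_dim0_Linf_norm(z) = 0.47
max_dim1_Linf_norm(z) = 0.47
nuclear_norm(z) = 1.46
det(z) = 0.10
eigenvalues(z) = [(-0.04+0.46j), (-0.04-0.46j), (0.49+0j)]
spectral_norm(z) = 0.69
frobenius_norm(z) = 0.88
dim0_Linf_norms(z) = [0.44, 0.47, 0.37]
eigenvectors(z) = [[(-0.65+0j),-0.65-0.00j,(-0.23+0j)], [0.03-0.42j,0.03+0.42j,-0.95+0.00j], [(-0.01-0.63j),-0.01+0.63j,0.21+0.00j]]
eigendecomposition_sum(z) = [[-0.02+0.22j, 0.05-0.04j, 0.20+0.05j], [-0.14-0.03j, 0.02+0.03j, (-0.04+0.13j)], [(-0.22-0.02j), (0.04+0.05j), (-0.05+0.2j)]] + [[(-0.02-0.22j),(0.05+0.04j),0.20-0.05j],[-0.14+0.03j,(0.02-0.03j),(-0.04-0.13j)],[(-0.22+0.02j),(0.04-0.05j),-0.05-0.20j]] + [[(0.01+0j), (0.1+0j), (-0.07-0j)], [(0.03+0j), (0.42+0j), -0.28-0.00j], [-0.01-0.00j, -0.09-0.00j, (0.06+0j)]]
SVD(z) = [[0.05, -0.85, 0.53], [-0.92, 0.16, 0.36], [-0.39, -0.50, -0.77]] @ diag([0.6913929440718855, 0.4056008901924934, 0.3669655498308632]) @ [[0.59,  -0.60,  0.54], [0.52,  -0.22,  -0.82], [0.61,  0.77,  0.19]]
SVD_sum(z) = [[0.02, -0.02, 0.02], [-0.38, 0.38, -0.34], [-0.16, 0.16, -0.14]] + [[-0.18, 0.07, 0.28], [0.03, -0.01, -0.05], [-0.11, 0.04, 0.17]] + [[0.12, 0.15, 0.04], [0.08, 0.1, 0.02], [-0.17, -0.22, -0.05]]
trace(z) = 0.40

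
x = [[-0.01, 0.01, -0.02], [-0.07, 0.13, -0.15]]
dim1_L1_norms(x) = [0.04, 0.35]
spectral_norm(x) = 0.21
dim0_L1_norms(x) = [0.08, 0.14, 0.17]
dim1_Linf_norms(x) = [0.02, 0.15]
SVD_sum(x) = [[-0.01, 0.01, -0.02], [-0.07, 0.13, -0.15]] + [[-0.00,-0.0,-0.0], [0.0,0.00,0.00]]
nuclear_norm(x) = 0.22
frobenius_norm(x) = 0.21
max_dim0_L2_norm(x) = 0.15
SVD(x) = [[-0.11, -0.99], [-0.99, 0.11]] @ diag([0.21181308521506287, 0.005934385534875644]) @ [[0.33, -0.62, 0.71], [0.35, 0.78, 0.51]]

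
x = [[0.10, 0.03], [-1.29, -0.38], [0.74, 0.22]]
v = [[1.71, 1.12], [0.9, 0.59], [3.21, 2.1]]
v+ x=[[1.81, 1.15], [-0.39, 0.21], [3.95, 2.32]]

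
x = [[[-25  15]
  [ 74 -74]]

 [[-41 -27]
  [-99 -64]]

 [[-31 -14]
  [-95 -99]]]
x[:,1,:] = [[74, -74], [-99, -64], [-95, -99]]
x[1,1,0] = -99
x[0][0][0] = -25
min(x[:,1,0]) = -99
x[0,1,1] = -74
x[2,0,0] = -31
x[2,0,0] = -31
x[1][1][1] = -64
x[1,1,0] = -99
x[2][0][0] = -31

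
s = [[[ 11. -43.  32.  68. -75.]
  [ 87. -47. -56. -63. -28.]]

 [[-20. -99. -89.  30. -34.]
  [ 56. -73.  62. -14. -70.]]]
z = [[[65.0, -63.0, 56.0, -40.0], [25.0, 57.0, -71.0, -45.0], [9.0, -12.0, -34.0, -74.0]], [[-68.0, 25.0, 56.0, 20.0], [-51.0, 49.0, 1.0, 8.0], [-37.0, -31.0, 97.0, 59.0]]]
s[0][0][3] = 68.0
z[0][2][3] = -74.0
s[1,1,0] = 56.0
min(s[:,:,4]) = -75.0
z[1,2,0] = -37.0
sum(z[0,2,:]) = -111.0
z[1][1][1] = 49.0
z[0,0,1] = -63.0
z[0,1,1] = 57.0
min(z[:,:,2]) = -71.0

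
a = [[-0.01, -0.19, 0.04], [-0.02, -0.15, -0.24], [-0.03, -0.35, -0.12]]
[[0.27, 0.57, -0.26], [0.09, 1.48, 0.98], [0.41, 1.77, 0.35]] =a @ [[-2.03, 2.76, 5.41],[-1.19, -3.95, 0.10],[0.55, -3.92, -4.58]]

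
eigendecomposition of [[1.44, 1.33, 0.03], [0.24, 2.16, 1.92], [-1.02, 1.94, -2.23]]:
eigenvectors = [[0.10, -0.97, 0.71], [-0.35, -0.18, 0.70], [0.93, 0.17, 0.13]]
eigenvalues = [-3.06, 1.68, 2.75]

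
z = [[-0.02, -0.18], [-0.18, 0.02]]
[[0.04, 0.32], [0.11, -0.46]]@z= [[-0.06, -0.00], [0.08, -0.03]]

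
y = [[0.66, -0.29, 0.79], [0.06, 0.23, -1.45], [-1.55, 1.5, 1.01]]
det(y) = 1.31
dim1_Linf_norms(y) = [0.79, 1.45, 1.55]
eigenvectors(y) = [[(0.69+0j), (0.06+0.35j), 0.06-0.35j], [(0.72+0j), 0.18-0.54j, 0.18+0.54j], [(-0.02+0j), (-0.74+0j), (-0.74-0j)]]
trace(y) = 1.90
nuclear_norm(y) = 4.46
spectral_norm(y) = 2.46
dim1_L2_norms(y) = [1.07, 1.47, 2.38]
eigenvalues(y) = [(0.33+0j), (0.78+1.83j), (0.78-1.83j)]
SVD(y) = [[-0.06, 0.61, 0.79], [-0.28, -0.77, 0.58], [0.96, -0.18, 0.22]] @ diag([2.4633136109389557, 1.6754535159814092, 0.31676737513262826]) @ [[-0.63, 0.56, 0.54], [0.38, -0.38, 0.84], [0.68, 0.73, 0.02]]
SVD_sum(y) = [[0.1,-0.09,-0.08], [0.43,-0.39,-0.37], [-1.48,1.33,1.27]] + [[0.4, -0.39, 0.87],[-0.49, 0.48, -1.08],[-0.12, 0.12, -0.26]] + [[0.17, 0.18, 0.0],[0.12, 0.13, 0.0],[0.05, 0.05, 0.00]]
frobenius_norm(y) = 3.00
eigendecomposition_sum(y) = [[0.20+0.00j, 0.13+0.00j, (0.05+0j)],  [(0.21+0j), 0.14+0.00j, (0.05+0j)],  [(-0.01+0j), (-0-0j), (-0-0j)]] + [[(0.23+0.34j), -0.21-0.33j, 0.37-0.31j], [-0.07-0.64j, 0.05+0.62j, -0.75+0.16j], [(-0.77+0.35j), (0.75-0.31j), (0.51+0.87j)]] + [[0.23-0.34j,-0.21+0.33j,0.37+0.31j], [-0.07+0.64j,0.05-0.62j,-0.75-0.16j], [-0.77-0.35j,(0.75+0.31j),(0.51-0.87j)]]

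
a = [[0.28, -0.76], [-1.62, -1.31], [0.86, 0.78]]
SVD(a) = [[0.13, -0.99], [0.87, 0.15], [-0.48, 0.01]] @ diag([2.401365021178443, 0.7602276205589058]) @ [[-0.74,-0.67], [-0.67,0.74]]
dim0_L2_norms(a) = [1.86, 1.7]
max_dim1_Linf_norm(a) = 1.62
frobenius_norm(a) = 2.52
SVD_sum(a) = [[-0.22, -0.2], [-1.55, -1.39], [0.86, 0.78]] + [[0.50,-0.56], [-0.07,0.08], [-0.00,0.00]]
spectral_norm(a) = 2.40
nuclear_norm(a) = 3.16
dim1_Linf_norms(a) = [0.76, 1.62, 0.86]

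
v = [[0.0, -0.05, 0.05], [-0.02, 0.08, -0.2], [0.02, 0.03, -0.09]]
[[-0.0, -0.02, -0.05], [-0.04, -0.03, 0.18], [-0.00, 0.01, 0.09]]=v @ [[0.58, 0.99, 0.21], [0.32, 0.66, 0.04], [0.28, 0.32, -0.92]]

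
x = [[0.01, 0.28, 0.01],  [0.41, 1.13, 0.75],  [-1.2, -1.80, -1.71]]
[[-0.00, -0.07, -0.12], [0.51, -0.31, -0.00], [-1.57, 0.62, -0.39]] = x @ [[1.41, -0.37, 0.16], [-0.05, -0.25, -0.45], [-0.02, 0.16, 0.59]]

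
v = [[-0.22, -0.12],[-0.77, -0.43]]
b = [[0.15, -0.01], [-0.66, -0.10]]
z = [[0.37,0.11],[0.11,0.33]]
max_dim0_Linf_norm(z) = 0.37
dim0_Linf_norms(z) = [0.37, 0.33]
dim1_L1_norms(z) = [0.48, 0.44]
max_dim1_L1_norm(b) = 0.76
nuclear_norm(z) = 0.70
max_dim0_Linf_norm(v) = 0.77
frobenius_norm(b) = 0.68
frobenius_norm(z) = 0.52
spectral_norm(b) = 0.68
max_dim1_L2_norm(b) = 0.67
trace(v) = -0.65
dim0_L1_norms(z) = [0.48, 0.44]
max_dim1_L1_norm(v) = 1.2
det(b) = -0.02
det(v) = 0.00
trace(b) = 0.05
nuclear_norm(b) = 0.72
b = v + z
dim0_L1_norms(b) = [0.81, 0.11]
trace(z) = 0.70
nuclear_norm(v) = 0.92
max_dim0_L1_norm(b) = 0.81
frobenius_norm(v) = 0.92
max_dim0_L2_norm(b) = 0.68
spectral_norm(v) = 0.92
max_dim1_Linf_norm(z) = 0.37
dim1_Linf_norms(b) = [0.15, 0.66]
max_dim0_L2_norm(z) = 0.39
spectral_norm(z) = 0.46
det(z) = 0.11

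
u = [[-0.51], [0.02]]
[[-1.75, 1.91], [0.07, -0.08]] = u @ [[3.44, -3.75]]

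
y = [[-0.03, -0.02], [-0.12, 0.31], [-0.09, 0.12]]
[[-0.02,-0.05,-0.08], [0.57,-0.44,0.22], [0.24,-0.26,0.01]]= y @ [[-0.40, 1.97, 1.69], [1.69, -0.67, 1.38]]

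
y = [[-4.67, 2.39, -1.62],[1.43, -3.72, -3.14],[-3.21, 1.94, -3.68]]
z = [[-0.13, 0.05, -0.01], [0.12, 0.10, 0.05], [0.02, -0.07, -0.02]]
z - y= [[4.54, -2.34, 1.61], [-1.31, 3.82, 3.19], [3.23, -2.01, 3.66]]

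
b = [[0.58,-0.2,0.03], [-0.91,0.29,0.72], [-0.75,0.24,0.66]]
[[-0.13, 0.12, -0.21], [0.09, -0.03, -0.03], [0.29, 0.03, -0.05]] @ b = [[-0.03, 0.01, -0.06], [0.10, -0.03, -0.04], [0.18, -0.06, -0.0]]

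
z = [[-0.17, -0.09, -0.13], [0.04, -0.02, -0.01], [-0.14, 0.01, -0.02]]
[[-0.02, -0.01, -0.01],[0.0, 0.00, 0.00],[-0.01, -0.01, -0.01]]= z@[[0.05, 0.03, 0.03], [-0.0, -0.00, -0.0], [0.10, 0.07, 0.06]]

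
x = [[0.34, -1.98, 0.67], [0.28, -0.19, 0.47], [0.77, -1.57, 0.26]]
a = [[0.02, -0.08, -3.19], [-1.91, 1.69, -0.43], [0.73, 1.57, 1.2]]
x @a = [[4.28, -2.32, 0.57],[0.71, 0.39, -0.25],[3.20, -2.31, -1.47]]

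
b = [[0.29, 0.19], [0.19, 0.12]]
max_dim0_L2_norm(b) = 0.35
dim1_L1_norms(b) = [0.48, 0.31]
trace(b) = 0.41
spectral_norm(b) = 0.41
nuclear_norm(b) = 0.42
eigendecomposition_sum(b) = [[0.29, 0.19], [0.19, 0.12]] + [[-0.0,0.0],[0.0,-0.0]]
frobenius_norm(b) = 0.41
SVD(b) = [[-0.84,-0.54], [-0.54,0.84]] @ diag([0.4131465829649865, 0.0031465829649865236]) @ [[-0.84, -0.54],  [0.54, -0.84]]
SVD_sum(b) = [[0.29, 0.19], [0.19, 0.12]] + [[-0.0,0.0], [0.0,-0.00]]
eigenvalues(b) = [0.41, -0.0]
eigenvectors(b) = [[0.84, -0.54], [0.54, 0.84]]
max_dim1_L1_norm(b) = 0.48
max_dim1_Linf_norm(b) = 0.29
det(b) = -0.00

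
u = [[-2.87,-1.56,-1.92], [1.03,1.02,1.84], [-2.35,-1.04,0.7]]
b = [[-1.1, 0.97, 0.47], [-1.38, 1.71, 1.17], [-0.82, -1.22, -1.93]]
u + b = [[-3.97,-0.59,-1.45], [-0.35,2.73,3.01], [-3.17,-2.26,-1.23]]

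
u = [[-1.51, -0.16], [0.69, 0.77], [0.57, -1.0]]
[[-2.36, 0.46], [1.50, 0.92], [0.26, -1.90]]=u@[[1.50, -0.48],[0.60, 1.63]]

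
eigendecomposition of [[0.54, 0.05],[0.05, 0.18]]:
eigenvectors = [[0.99, -0.14], [0.14, 0.99]]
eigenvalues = [0.55, 0.17]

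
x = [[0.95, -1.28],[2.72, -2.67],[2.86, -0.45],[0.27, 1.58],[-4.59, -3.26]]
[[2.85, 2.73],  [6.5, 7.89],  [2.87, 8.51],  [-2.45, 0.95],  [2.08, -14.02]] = x @ [[0.74, 2.99],[-1.68, 0.09]]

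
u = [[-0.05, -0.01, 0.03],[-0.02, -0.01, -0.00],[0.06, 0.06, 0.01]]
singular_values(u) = [0.1, 0.04, 0.0]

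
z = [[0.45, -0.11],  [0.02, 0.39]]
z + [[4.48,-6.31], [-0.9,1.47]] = [[4.93, -6.42], [-0.88, 1.86]]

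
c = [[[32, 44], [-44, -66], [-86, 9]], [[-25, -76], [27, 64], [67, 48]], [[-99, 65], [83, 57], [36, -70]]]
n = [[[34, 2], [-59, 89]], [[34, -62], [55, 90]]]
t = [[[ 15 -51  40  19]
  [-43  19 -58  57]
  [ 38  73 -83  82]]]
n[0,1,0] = -59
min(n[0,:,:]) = -59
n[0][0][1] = 2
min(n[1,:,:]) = -62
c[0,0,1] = 44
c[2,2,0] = 36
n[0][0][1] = 2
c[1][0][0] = -25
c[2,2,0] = 36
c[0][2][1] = 9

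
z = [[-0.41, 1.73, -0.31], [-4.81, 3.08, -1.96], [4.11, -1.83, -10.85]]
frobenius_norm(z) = 13.33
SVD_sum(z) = [[-0.06, 0.03, 0.14], [-0.18, 0.08, 0.45], [4.31, -1.98, -10.74]] + [[-1.01, 0.73, -0.54], [-4.48, 3.22, -2.39], [-0.2, 0.14, -0.11]] + [[0.66, 0.98, 0.08], [-0.15, -0.22, -0.02], [0.0, 0.00, 0.00]]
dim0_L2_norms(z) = [6.34, 3.98, 11.03]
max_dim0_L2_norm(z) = 11.03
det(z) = -87.85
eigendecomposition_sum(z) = [[(-0.22+1.78j), 0.87-0.53j, -0.12+0.06j], [-2.64+1.66j, 1.67+0.60j, -0.22-0.10j], [0.37+0.27j, (-0.01-0.26j), -0.00+0.04j]] + [[-0.22-1.78j, 0.87+0.53j, -0.12-0.06j], [(-2.64-1.66j), 1.67-0.60j, (-0.22+0.1j)], [(0.37-0.27j), (-0.01+0.26j), -0.00-0.04j]] + [[(0.02+0j), -0.01-0.00j, (-0.07+0j)], [(0.47+0j), (-0.25-0j), (-1.52+0j)], [3.36+0.00j, -1.81-0.00j, -10.85+0.00j]]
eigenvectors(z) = [[(0.31-0.38j), 0.31+0.38j, (0.01+0j)], [0.86+0.00j, 0.86-0.00j, 0.14+0.00j], [(-0.05-0.12j), -0.05+0.12j, (0.99+0j)]]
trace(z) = -8.18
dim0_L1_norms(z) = [9.33, 6.64, 13.12]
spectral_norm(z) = 11.75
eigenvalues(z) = [(1.45+2.41j), (1.45-2.41j), (-11.08+0j)]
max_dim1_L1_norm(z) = 16.79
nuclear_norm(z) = 19.13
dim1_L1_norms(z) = [2.45, 9.85, 16.79]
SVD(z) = [[-0.01, -0.22, 0.98],[-0.04, -0.97, -0.22],[1.00, -0.04, 0.00]] @ diag([11.753994378336305, 6.169315266826232, 1.2115549069453173]) @ [[0.37, -0.17, -0.91],[0.75, -0.54, 0.40],[0.56, 0.83, 0.07]]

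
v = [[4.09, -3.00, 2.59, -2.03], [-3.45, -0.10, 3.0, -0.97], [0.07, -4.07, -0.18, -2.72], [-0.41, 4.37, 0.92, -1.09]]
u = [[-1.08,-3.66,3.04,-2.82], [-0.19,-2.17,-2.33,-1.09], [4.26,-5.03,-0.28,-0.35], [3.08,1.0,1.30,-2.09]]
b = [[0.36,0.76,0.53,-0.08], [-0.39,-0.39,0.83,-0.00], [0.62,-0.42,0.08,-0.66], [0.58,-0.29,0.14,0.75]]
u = b @ v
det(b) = 1.00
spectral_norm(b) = 1.01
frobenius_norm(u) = 10.16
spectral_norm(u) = 7.57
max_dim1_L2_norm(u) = 6.61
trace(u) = -5.62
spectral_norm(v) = 7.59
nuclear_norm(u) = 18.81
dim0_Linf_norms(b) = [0.62, 0.76, 0.83, 0.75]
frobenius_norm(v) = 10.18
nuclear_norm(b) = 4.00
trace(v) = 2.72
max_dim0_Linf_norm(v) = 4.37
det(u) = -335.87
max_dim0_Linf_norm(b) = 0.83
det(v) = -337.15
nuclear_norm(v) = 18.84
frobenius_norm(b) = 2.00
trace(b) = 0.80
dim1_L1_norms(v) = [11.71, 7.52, 7.04, 6.79]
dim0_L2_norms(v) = [5.37, 6.68, 4.07, 3.69]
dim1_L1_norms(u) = [10.6, 5.78, 9.92, 7.47]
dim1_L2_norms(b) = [1.0, 1.0, 1.0, 1.0]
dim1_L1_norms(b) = [1.73, 1.61, 1.78, 1.76]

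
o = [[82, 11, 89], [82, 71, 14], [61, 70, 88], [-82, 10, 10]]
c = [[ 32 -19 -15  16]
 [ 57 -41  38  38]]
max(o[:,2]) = 89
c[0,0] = 32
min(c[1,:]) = -41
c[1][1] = -41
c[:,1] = [-19, -41]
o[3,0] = -82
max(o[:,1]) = 71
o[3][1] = 10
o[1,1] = 71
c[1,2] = 38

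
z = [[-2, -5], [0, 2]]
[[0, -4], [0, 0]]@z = [[0, -8], [0, 0]]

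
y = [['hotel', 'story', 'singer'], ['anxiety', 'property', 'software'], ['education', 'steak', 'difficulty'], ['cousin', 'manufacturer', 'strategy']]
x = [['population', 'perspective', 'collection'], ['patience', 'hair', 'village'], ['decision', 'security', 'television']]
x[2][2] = 'television'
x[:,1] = ['perspective', 'hair', 'security']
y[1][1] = 'property'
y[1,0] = 'anxiety'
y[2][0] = 'education'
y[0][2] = 'singer'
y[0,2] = 'singer'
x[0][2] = 'collection'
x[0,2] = 'collection'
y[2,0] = 'education'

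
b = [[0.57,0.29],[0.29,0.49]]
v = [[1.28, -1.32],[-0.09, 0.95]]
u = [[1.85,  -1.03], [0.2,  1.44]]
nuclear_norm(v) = 2.55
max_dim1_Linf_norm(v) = 1.32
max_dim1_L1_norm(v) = 2.6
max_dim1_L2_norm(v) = 1.84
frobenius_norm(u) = 2.57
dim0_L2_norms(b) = [0.64, 0.57]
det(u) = 2.87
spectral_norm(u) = 2.22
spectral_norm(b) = 0.82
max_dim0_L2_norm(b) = 0.64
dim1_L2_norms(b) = [0.64, 0.57]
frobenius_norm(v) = 2.07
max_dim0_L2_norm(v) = 1.63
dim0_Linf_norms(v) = [1.28, 1.32]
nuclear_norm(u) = 3.51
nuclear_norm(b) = 1.06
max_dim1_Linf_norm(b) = 0.57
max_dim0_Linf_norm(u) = 1.85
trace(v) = 2.23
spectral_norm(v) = 2.00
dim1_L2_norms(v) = [1.84, 0.95]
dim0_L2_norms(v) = [1.28, 1.63]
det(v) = 1.10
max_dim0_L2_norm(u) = 1.86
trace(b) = 1.06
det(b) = 0.20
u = b + v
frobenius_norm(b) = 0.86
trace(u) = 3.29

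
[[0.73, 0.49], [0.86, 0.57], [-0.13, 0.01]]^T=[[0.73, 0.86, -0.13], [0.49, 0.57, 0.01]]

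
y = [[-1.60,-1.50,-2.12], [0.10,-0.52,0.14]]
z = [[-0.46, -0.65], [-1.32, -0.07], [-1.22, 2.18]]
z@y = [[0.67,1.03,0.88],[2.10,2.02,2.79],[2.17,0.7,2.89]]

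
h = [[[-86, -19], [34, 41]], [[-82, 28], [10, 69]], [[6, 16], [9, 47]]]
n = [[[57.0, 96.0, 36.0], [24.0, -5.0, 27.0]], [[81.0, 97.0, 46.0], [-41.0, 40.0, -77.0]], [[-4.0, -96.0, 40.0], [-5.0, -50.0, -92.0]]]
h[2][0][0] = 6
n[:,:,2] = [[36.0, 27.0], [46.0, -77.0], [40.0, -92.0]]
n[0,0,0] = 57.0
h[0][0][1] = -19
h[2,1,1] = 47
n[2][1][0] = -5.0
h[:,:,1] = [[-19, 41], [28, 69], [16, 47]]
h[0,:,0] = [-86, 34]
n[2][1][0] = -5.0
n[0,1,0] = 24.0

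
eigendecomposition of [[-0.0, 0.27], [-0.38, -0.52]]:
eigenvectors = [[-0.52-0.38j, (-0.52+0.38j)], [0.76+0.00j, (0.76-0j)]]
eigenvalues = [(-0.26+0.19j), (-0.26-0.19j)]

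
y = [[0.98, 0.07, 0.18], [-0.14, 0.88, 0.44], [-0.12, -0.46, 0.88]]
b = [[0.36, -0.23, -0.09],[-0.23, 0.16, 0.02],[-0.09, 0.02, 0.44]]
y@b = [[0.32, -0.21, -0.01], [-0.29, 0.18, 0.22], [-0.02, -0.03, 0.39]]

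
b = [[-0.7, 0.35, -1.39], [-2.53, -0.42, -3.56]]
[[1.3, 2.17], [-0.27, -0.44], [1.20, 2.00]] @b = [[-6.4, -0.46, -9.53], [1.3, 0.09, 1.94], [-5.9, -0.42, -8.79]]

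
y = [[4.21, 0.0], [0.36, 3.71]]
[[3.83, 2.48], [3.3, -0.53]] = y @ [[0.91, 0.59], [0.80, -0.20]]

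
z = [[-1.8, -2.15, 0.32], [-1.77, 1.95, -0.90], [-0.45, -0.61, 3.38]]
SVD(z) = [[-0.42, -0.81, -0.42], [0.43, -0.58, 0.70], [-0.80, 0.11, 0.59]] @ diag([3.9344771167648123, 2.5685313009750614, 2.3731491258590163]) @ [[0.09, 0.56, -0.82], [0.95, 0.21, 0.25], [-0.31, 0.8, 0.51]]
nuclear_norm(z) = 8.88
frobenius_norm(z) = 5.26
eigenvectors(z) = [[-0.92, -0.40, 0.29], [-0.38, 0.85, -0.64], [-0.11, 0.35, 0.71]]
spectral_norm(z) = 3.93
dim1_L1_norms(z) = [4.27, 4.62, 4.44]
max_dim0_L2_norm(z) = 3.51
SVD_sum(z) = [[-0.15, -0.92, 1.34], [0.15, 0.94, -1.38], [-0.29, -1.78, 2.6]] + [[-1.96,  -0.44,  -0.52], [-1.41,  -0.31,  -0.37], [0.27,  0.06,  0.07]] + [[0.31, -0.79, -0.51], [-0.52, 1.32, 0.85], [-0.43, 1.11, 0.71]]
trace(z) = 3.53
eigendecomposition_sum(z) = [[-2.21, -1.04, -0.04], [-0.9, -0.42, -0.02], [-0.26, -0.12, -0.00]] + [[0.36, -0.67, -0.75], [-0.76, 1.41, 1.58], [-0.31, 0.58, 0.65]] + [[0.05,  -0.44,  1.11],  [-0.11,  0.97,  -2.46],  [0.12,  -1.07,  2.73]]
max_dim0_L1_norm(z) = 4.71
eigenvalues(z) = [-2.64, 2.42, 3.75]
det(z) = -23.98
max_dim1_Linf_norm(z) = 3.38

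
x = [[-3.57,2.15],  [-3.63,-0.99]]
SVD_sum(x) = [[-3.84, 0.74], [-3.31, 0.64]] + [[0.27,1.41], [-0.32,-1.63]]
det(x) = 11.34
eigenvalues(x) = [(-2.28+2.48j), (-2.28-2.48j)]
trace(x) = -4.56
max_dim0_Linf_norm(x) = 3.63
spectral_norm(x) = 5.17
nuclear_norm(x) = 7.36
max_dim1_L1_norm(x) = 5.72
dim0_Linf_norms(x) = [3.63, 2.15]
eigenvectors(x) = [[-0.28+0.54j,-0.28-0.54j], [-0.79+0.00j,(-0.79-0j)]]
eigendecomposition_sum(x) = [[-1.78+0.65j, 1.08+0.99j], [-1.82-1.67j, -0.50+1.83j]] + [[-1.79-0.65j, (1.08-0.99j)],[(-1.82+1.67j), (-0.49-1.83j)]]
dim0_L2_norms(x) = [5.09, 2.37]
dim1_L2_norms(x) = [4.17, 3.76]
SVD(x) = [[-0.76, -0.65], [-0.65, 0.76]] @ diag([5.168278915655678, 2.193921842269902]) @ [[0.98, -0.19], [-0.19, -0.98]]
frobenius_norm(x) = 5.61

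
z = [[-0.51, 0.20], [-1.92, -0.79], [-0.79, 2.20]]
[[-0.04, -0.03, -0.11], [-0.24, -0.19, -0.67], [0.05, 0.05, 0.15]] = z @ [[0.10, 0.08, 0.28], [0.06, 0.05, 0.17]]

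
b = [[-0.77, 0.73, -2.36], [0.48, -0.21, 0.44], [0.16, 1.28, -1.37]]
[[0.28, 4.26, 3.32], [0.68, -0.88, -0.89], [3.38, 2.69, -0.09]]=b@[[2.59, -0.17, -1.15],[1.92, 0.38, -1.54],[-0.37, -1.63, -1.51]]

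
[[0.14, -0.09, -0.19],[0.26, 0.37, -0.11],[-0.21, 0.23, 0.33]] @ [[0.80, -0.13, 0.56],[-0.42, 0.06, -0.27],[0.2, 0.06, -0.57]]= [[0.11, -0.03, 0.21], [0.03, -0.02, 0.11], [-0.20, 0.06, -0.37]]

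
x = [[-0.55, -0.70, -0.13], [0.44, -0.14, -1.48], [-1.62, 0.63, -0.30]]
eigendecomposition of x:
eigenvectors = [[0.59+0.00j, (-0.11+0.31j), -0.11-0.31j], [0.54+0.00j, (0.74+0j), 0.74-0.00j], [(0.6+0j), -0.19-0.56j, -0.19+0.56j]]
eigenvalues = [(-1.32+0j), (0.17+1.31j), (0.17-1.31j)]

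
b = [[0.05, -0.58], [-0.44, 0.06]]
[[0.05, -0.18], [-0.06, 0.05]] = b@[[0.12, -0.07], [-0.07, 0.3]]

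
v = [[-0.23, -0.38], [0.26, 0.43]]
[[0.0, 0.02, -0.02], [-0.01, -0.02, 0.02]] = v @ [[-0.02, -0.05, -0.02], [-0.0, -0.01, 0.06]]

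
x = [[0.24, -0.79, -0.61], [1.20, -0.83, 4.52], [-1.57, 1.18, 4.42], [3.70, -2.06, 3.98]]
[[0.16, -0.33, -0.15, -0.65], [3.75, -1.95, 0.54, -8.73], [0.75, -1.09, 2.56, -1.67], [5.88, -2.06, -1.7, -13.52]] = x@[[0.78, 0.26, -1.01, -1.53], [-0.39, 0.77, -0.37, 1.34], [0.55, -0.36, 0.32, -1.28]]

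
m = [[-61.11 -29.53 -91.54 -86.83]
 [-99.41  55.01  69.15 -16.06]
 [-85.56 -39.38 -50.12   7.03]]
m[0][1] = -29.53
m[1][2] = 69.15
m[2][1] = -39.38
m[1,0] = -99.41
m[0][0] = -61.11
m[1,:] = [-99.41, 55.01, 69.15, -16.06]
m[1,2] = 69.15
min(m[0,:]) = -91.54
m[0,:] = [-61.11, -29.53, -91.54, -86.83]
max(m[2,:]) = 7.03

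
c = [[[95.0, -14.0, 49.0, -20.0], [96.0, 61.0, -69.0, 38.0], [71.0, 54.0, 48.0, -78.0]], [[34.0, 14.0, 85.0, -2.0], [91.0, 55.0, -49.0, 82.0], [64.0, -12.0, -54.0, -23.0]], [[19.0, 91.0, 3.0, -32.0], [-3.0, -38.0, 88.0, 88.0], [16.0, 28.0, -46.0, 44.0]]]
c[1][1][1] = 55.0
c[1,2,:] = [64.0, -12.0, -54.0, -23.0]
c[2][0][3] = -32.0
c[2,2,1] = 28.0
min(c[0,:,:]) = -78.0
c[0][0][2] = 49.0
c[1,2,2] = -54.0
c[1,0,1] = 14.0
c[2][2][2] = -46.0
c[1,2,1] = -12.0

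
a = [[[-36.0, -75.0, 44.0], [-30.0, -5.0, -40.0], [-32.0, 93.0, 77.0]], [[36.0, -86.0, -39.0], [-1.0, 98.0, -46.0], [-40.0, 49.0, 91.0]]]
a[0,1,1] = -5.0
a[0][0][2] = 44.0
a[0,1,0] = -30.0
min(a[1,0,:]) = -86.0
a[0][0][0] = -36.0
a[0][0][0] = -36.0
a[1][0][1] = -86.0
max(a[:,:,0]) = 36.0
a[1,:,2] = [-39.0, -46.0, 91.0]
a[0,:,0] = [-36.0, -30.0, -32.0]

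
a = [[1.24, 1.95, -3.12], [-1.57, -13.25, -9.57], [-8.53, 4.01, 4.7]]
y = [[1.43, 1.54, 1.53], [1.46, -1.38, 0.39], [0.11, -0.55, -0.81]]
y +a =[[2.67, 3.49, -1.59],[-0.11, -14.63, -9.18],[-8.42, 3.46, 3.89]]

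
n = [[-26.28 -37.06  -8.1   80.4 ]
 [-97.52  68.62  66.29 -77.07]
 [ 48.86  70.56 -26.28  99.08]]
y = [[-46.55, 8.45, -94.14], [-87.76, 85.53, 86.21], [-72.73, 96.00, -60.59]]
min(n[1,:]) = -97.52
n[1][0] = -97.52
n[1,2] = 66.29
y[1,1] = 85.53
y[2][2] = -60.59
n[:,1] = [-37.06, 68.62, 70.56]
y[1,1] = 85.53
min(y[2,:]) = -72.73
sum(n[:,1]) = 102.12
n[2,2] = -26.28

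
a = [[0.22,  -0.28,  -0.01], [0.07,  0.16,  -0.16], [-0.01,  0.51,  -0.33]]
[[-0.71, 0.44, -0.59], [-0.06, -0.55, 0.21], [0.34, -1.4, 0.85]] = a@[[-0.88, -0.82, -2.03], [1.79, -2.25, 0.56], [1.75, 0.80, -1.64]]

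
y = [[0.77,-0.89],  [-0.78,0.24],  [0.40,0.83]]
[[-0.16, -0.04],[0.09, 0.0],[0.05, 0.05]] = y@ [[-0.09, 0.01], [0.1, 0.05]]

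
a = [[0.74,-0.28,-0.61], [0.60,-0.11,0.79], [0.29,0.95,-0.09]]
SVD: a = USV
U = [[-0.73, 0.06, -0.68], [0.61, -0.41, -0.68], [-0.32, -0.91, 0.26]]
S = [1.0, 1.0, 0.99]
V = [[-0.27, -0.17, 0.95], [-0.46, -0.84, -0.28], [-0.84, 0.52, -0.15]]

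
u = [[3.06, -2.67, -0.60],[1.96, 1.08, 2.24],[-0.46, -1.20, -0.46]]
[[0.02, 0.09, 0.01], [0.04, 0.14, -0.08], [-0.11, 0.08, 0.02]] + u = [[3.08, -2.58, -0.59], [2.0, 1.22, 2.16], [-0.57, -1.12, -0.44]]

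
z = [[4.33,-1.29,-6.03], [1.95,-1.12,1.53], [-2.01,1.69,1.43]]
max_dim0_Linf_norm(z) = 6.03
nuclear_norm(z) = 11.67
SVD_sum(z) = [[4.53, -1.71, -5.75], [0.16, -0.06, -0.20], [-1.62, 0.61, 2.06]] + [[-0.31,  0.25,  -0.32], [1.64,  -1.31,  1.68], [-0.7,  0.56,  -0.72]] + [[0.11, 0.18, 0.03], [0.16, 0.25, 0.05], [0.31, 0.51, 0.09]]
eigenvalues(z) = [6.21, -2.61, 1.04]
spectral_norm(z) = 7.99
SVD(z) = [[-0.94, 0.17, 0.29], [-0.03, -0.91, 0.42], [0.34, 0.39, 0.86]] @ diag([7.986247503848433, 2.9711174574373165, 0.7107122212160635]) @ [[-0.6,0.23,0.76], [-0.61,0.49,-0.63], [0.52,0.84,0.16]]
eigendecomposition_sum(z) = [[4.42, -2.23, -6.29], [0.85, -0.43, -1.21], [-1.56, 0.79, 2.22]] + [[-0.28,0.40,-0.57], [0.89,-1.29,1.81], [-0.51,0.74,-1.04]] + [[0.19, 0.53, 0.83], [0.21, 0.6, 0.93], [0.06, 0.16, 0.25]]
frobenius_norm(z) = 8.55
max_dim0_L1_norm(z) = 8.99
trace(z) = 4.64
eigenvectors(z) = [[0.93, 0.26, 0.65], [0.18, -0.84, 0.73], [-0.33, 0.48, 0.2]]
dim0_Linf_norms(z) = [4.33, 1.69, 6.03]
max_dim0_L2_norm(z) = 6.38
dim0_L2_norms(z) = [5.16, 2.4, 6.38]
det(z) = -16.86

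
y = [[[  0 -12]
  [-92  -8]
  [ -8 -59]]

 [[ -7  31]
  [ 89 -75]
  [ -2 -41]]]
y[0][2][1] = -59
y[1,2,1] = -41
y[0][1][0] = -92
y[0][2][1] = -59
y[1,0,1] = 31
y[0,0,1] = -12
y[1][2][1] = -41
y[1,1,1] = -75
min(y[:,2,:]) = -59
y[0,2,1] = -59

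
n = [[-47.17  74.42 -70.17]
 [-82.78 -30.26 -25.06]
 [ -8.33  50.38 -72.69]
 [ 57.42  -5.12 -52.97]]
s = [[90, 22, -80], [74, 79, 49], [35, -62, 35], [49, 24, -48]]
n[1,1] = -30.26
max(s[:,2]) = 49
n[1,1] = -30.26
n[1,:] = [-82.78, -30.26, -25.06]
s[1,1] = 79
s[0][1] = 22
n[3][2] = -52.97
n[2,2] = -72.69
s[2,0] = 35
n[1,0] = -82.78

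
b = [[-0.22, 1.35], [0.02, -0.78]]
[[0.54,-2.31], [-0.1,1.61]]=b @ [[-1.98,-2.55], [0.08,-2.13]]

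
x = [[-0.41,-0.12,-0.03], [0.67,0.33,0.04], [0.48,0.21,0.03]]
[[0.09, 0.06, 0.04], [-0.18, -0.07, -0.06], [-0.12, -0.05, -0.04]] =x @[[-0.15, -0.18, -0.11], [-0.24, 0.16, 0.00], [-0.00, -0.04, 0.29]]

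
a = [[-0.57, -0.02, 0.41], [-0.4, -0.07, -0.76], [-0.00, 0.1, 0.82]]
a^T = [[-0.57, -0.40, -0.0], [-0.02, -0.07, 0.1], [0.41, -0.76, 0.82]]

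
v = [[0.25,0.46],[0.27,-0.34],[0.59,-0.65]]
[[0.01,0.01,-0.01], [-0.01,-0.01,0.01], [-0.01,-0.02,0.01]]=v@[[0.00, 0.0, -0.0], [0.02, 0.03, -0.02]]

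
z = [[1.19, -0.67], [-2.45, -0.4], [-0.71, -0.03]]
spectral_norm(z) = 2.82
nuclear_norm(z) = 3.59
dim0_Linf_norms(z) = [2.45, 0.67]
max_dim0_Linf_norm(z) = 2.45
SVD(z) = [[-0.42, -0.90], [0.87, -0.43], [0.25, -0.01]] @ diag([2.8157390404762355, 0.7772474869293379]) @ [[-1.0, -0.03], [-0.03, 1.00]]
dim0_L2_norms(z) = [2.81, 0.78]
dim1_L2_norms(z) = [1.37, 2.48, 0.71]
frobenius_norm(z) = 2.92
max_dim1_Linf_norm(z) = 2.45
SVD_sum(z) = [[1.17, 0.03], [-2.46, -0.07], [-0.71, -0.02]] + [[0.02, -0.70], [0.01, -0.33], [0.0, -0.01]]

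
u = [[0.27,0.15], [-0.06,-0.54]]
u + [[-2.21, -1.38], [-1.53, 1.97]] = [[-1.94, -1.23], [-1.59, 1.43]]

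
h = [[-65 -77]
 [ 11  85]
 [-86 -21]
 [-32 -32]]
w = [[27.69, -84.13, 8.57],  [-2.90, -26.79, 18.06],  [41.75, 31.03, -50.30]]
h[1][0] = 11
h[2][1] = -21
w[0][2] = 8.57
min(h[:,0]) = -86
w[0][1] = -84.13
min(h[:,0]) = -86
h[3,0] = -32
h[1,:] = [11, 85]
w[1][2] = 18.06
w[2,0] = 41.75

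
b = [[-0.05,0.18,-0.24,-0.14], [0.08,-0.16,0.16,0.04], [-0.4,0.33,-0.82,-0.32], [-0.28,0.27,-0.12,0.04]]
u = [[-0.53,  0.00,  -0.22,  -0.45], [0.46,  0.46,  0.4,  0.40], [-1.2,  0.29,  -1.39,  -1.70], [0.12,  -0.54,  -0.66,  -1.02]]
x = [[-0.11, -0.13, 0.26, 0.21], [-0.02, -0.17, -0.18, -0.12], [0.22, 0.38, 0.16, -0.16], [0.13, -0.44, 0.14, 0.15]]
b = u @ x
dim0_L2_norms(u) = [1.4, 0.77, 1.61, 2.07]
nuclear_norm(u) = 4.45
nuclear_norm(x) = 1.44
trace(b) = -0.99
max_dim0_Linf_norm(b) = 0.82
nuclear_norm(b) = 1.57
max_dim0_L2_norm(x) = 0.62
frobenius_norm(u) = 3.07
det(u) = -0.20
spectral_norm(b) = 1.13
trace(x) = 0.03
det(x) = 0.01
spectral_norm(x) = 0.67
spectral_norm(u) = 2.88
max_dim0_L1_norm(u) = 3.57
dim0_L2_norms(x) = [0.28, 0.62, 0.38, 0.33]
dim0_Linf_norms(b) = [0.4, 0.33, 0.82, 0.32]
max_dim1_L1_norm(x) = 0.92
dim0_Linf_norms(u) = [1.2, 0.54, 1.39, 1.7]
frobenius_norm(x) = 0.84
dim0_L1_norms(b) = [0.81, 0.94, 1.34, 0.54]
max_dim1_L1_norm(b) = 1.87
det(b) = -0.00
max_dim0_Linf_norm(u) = 1.7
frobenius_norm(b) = 1.18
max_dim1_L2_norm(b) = 1.02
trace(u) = -2.48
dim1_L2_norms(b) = [0.33, 0.24, 1.02, 0.41]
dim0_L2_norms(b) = [0.5, 0.49, 0.88, 0.35]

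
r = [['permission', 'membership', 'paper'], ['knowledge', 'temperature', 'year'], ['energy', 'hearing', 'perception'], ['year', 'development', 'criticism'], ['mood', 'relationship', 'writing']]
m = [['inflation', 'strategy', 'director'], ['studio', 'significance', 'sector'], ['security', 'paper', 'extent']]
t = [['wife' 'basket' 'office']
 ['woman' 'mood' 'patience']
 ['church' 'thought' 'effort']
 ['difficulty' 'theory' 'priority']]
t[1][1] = 'mood'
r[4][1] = 'relationship'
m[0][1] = 'strategy'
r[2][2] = 'perception'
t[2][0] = 'church'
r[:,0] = ['permission', 'knowledge', 'energy', 'year', 'mood']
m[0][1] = 'strategy'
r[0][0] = 'permission'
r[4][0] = 'mood'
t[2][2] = 'effort'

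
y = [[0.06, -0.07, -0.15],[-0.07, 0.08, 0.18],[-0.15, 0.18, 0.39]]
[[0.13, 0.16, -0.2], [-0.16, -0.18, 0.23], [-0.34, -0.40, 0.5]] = y @ [[0.12, 0.92, -0.58], [0.46, -1.15, 0.19], [-1.05, -0.13, 0.98]]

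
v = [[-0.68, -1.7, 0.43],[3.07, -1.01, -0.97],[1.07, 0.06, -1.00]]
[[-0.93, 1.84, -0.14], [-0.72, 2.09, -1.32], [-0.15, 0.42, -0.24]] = v@[[0.03, 0.18, -0.43], [0.59, -1.23, 0.20], [0.22, -0.30, -0.21]]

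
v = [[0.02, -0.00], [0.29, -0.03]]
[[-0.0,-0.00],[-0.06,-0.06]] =v @ [[-0.19, -0.2], [0.22, -0.05]]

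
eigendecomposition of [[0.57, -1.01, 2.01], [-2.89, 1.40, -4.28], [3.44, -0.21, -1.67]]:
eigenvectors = [[0.41,-0.27,0.15], [-0.87,0.57,0.92], [0.27,0.77,0.36]]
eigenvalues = [4.09, -3.03, -0.76]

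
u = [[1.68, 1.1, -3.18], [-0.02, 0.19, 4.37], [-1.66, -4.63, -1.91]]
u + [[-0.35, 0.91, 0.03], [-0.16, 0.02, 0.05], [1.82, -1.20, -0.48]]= [[1.33,2.01,-3.15], [-0.18,0.21,4.42], [0.16,-5.83,-2.39]]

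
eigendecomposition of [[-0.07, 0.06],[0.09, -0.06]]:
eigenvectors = [[-0.66, -0.61], [0.75, -0.80]]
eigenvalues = [-0.14, 0.01]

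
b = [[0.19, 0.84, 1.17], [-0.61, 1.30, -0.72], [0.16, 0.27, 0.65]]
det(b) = -0.00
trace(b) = 2.14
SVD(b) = [[-0.68, 0.59, -0.44], [-0.69, -0.72, 0.1], [-0.26, 0.37, 0.89]] @ diag([1.6223494255700275, 1.6062632334636093, 0.0008753145894992547]) @ [[0.15,-0.95,-0.29], [0.38,-0.21,0.9], [0.91,0.25,-0.33]]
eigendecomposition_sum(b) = [[-0.00+0.00j, 0.00+0.00j, 0.00+0.00j], [-0.00+0.00j, 0j, 0j], [-0j, -0.00-0.00j, (-0-0j)]] + [[(0.1+0.32j), (0.42-0.43j), (0.58+0.57j)],  [(-0.3+0.24j), 0.65+0.27j, -0.36+0.88j],  [0.08+0.13j, 0.14-0.24j, (0.33+0.18j)]] + [[0.10-0.32j, (0.42+0.43j), (0.58-0.57j)], [(-0.3-0.24j), (0.65-0.27j), (-0.36-0.88j)], [0.08-0.13j, (0.14+0.24j), 0.33-0.18j]]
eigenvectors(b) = [[(0.91+0j), (0.23-0.58j), (0.23+0.58j)], [(0.25+0j), (0.73+0j), 0.73-0.00j], [-0.33+0.00j, 0.03-0.28j, 0.03+0.28j]]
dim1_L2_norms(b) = [1.45, 1.61, 0.72]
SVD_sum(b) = [[-0.17, 1.04, 0.31], [-0.17, 1.06, 0.32], [-0.06, 0.39, 0.12]] + [[0.36, -0.20, 0.86], [-0.44, 0.24, -1.04], [0.22, -0.12, 0.53]] + [[-0.00, -0.0, 0.0], [0.00, 0.00, -0.0], [0.00, 0.0, -0.0]]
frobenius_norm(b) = 2.28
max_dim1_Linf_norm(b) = 1.3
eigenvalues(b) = [(-0+0j), (1.07+0.77j), (1.07-0.77j)]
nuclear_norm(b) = 3.23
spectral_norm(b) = 1.62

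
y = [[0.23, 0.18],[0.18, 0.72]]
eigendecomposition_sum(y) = [[0.15, -0.05], [-0.05, 0.02]] + [[0.08,0.23], [0.23,0.70]]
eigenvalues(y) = [0.17, 0.78]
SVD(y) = [[0.31, 0.95], [0.95, -0.31]] @ diag([0.7790148022712051, 0.1709851977287948]) @ [[0.31,0.95], [0.95,-0.31]]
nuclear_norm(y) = 0.95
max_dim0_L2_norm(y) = 0.74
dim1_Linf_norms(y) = [0.23, 0.72]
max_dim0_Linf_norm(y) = 0.72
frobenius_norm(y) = 0.80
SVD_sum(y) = [[0.08, 0.23],  [0.23, 0.7]] + [[0.15, -0.05], [-0.05, 0.02]]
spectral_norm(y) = 0.78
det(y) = 0.13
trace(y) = 0.95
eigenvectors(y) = [[-0.95, -0.31], [0.31, -0.95]]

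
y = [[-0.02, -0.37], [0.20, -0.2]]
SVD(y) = [[0.83, 0.56],[0.56, -0.83]] @ diag([0.42928559143920203, 0.1816972233764031]) @ [[0.22, -0.98],[-0.98, -0.22]]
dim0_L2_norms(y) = [0.2, 0.42]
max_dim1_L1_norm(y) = 0.4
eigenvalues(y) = [(-0.11+0.26j), (-0.11-0.26j)]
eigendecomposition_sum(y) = [[(-0.01+0.15j), (-0.18-0.08j)], [0.10+0.04j, (-0.1+0.11j)]] + [[(-0.01-0.15j),-0.18+0.08j], [0.10-0.04j,(-0.1-0.11j)]]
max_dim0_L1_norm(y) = 0.57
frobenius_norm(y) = 0.47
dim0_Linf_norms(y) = [0.2, 0.37]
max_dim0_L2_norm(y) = 0.42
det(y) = 0.08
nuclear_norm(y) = 0.61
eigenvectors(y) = [[0.81+0.00j, 0.81-0.00j],[(0.2-0.56j), (0.2+0.56j)]]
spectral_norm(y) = 0.43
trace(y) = -0.22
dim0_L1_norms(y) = [0.22, 0.57]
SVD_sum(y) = [[0.08, -0.35], [0.05, -0.23]] + [[-0.10, -0.02], [0.15, 0.03]]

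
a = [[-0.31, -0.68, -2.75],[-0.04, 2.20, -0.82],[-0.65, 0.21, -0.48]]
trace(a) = 1.41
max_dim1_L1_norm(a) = 3.74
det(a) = -3.98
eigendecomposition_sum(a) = [[-0.83,  -0.05,  -1.84], [-0.09,  -0.01,  -0.21], [-0.41,  -0.02,  -0.91]] + [[0.66, 0.71, -1.51], [-0.20, -0.21, 0.45], [-0.3, -0.32, 0.67]] + [[-0.14, -1.35, 0.59], [0.25, 2.42, -1.07], [0.06, 0.55, -0.24]]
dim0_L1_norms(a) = [1.0, 3.09, 4.05]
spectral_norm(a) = 2.94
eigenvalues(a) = [-1.75, 1.12, 2.04]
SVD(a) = [[-0.94, -0.31, 0.16], [-0.29, 0.95, 0.14], [-0.19, 0.09, -0.98]] @ diag([2.939763667467672, 2.312166033672626, 0.5862404047552683]) @ [[0.15, -0.01, 0.99], [-0.0, 1.0, 0.01], [0.99, 0.0, -0.15]]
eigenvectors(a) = [[0.89,0.88,0.48], [0.1,-0.27,-0.86], [0.44,-0.39,-0.19]]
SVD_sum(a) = [[-0.40, 0.03, -2.73], [-0.12, 0.01, -0.83], [-0.08, 0.01, -0.57]] + [[0.0, -0.71, -0.01], [-0.00, 2.19, 0.02], [-0.0, 0.20, 0.00]] + [[0.09, 0.0, -0.01], [0.08, 0.0, -0.01], [-0.57, -0.00, 0.08]]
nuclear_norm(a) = 5.84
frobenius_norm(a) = 3.79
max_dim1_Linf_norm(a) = 2.75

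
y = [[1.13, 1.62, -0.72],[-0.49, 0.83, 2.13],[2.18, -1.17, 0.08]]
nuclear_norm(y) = 6.84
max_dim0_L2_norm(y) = 2.5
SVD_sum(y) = [[0.53, -0.24, -0.36], [-1.39, 0.63, 0.93], [1.6, -0.73, -1.08]] + [[0.03, 1.49, -0.96],[-0.01, -0.39, 0.25],[-0.02, -0.83, 0.53]] + [[0.57, 0.37, 0.6], [0.90, 0.59, 0.95], [0.59, 0.39, 0.62]]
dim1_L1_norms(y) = [3.47, 3.45, 3.43]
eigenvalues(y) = [(1.96+0j), (0.04+2.41j), (0.04-2.41j)]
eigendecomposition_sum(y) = [[(0.96+0j), 0.80-0.00j, (0.54+0j)],[0.77+0.00j, 0.65-0.00j, (0.44+0j)],[(0.63+0j), (0.53-0j), (0.36+0j)]] + [[(0.09+0.62j),0.41-0.50j,(-0.63-0.32j)],[(-0.63-0.46j),(0.09+0.8j),0.85-0.28j],[0.78-0.40j,(-0.85-0.31j),-0.14+0.99j]] + [[(0.09-0.62j), 0.41+0.50j, (-0.63+0.32j)],[(-0.63+0.46j), (0.09-0.8j), (0.85+0.28j)],[0.78+0.40j, (-0.85+0.31j), (-0.14-0.99j)]]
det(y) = 11.37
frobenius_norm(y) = 4.00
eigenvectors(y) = [[(-0.69+0j), (-0.15+0.44j), (-0.15-0.44j)], [-0.56+0.00j, -0.26-0.53j, -0.26+0.53j], [-0.46+0.00j, 0.66+0.00j, (0.66-0j)]]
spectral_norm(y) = 2.81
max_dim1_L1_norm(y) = 3.47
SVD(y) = [[-0.24,0.85,-0.46], [0.63,-0.22,-0.74], [-0.73,-0.47,-0.49]] @ diag([2.812753552565836, 2.080956506389479, 1.941993169669649]) @ [[-0.78, 0.35, 0.52], [0.02, 0.84, -0.54], [-0.63, -0.41, -0.66]]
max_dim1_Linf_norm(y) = 2.18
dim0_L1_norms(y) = [3.8, 3.62, 2.93]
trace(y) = 2.04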